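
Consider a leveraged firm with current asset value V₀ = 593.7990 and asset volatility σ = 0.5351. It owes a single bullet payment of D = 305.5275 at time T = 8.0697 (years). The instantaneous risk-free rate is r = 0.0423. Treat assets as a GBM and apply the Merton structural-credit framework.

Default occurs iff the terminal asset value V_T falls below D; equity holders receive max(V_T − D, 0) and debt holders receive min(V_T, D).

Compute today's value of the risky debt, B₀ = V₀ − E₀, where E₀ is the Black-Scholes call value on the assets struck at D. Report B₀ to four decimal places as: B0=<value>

B0=146.1303

d₁ = [ln(V₀/D) + (r + σ²/2)T] / (σ√T)
   = [ln(593.7990/305.5275) + (0.0423 + 0.5·0.5351²)·8.0697] / (0.5351·√8.0697)
   = [0.664501 + 1.496655] / 1.520070 = 1.421748
d₂ = d₁ − σ√T = 1.421748 − 1.520070 = -0.098323
N(d₁) = 0.922450,  N(d₂) = 0.460838,  e^(−rT) = 0.710811
E₀ = V₀·N(d₁) − D·e^(−rT)·N(d₂)
   = 593.7990·0.922450 − 305.5275·0.710811·0.460838 = 447.668719
B₀ = V₀ − E₀ = 593.7990 − 447.668719 = 146.130281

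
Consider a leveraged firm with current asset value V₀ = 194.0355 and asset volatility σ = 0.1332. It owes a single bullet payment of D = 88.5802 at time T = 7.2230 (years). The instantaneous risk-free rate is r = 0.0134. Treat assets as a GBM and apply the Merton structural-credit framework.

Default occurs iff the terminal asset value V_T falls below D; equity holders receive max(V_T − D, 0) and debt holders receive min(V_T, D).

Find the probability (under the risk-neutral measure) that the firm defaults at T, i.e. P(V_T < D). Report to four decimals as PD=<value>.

d₁ = [ln(V₀/D) + (r + σ²/2)T] / (σ√T)
   = [ln(194.0355/88.5802) + (0.0134 + 0.5·0.1332²)·7.2230] / (0.1332·√7.2230)
   = [0.784133 + 0.160864] / 0.357984 = 2.639778
d₂ = d₁ − σ√T = 2.639778 − 0.357984 = 2.281795
risk-neutral PD = N(−d₂) = N(-2.281795) = 0.011251

PD=0.0113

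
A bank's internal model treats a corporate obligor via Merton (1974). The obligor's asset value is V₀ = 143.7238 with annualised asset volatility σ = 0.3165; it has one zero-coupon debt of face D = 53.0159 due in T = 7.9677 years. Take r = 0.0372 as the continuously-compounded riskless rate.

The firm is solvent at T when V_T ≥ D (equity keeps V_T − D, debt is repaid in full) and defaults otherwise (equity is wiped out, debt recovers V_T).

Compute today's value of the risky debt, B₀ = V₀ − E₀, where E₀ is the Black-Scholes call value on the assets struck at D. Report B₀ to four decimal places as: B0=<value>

B0=37.3532

d₁ = [ln(V₀/D) + (r + σ²/2)T] / (σ√T)
   = [ln(143.7238/53.0159) + (0.0372 + 0.5·0.3165²)·7.9677] / (0.3165·√7.9677)
   = [0.997302 + 0.695470] / 0.893388 = 1.894777
d₂ = d₁ − σ√T = 1.894777 − 0.893388 = 1.001389
N(d₁) = 0.970939,  N(d₂) = 0.841681,  e^(−rT) = 0.743491
E₀ = V₀·N(d₁) − D·e^(−rT)·N(d₂)
   = 143.7238·0.970939 − 53.0159·0.743491·0.841681 = 106.370648
B₀ = V₀ − E₀ = 143.7238 − 106.370648 = 37.353152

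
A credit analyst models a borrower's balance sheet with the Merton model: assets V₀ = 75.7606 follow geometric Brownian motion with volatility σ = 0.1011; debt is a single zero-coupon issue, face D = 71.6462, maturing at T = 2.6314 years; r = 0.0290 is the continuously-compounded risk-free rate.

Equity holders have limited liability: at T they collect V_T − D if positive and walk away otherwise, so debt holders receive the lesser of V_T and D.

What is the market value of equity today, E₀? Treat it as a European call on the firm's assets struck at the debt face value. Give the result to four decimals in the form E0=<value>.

d₁ = [ln(V₀/D) + (r + σ²/2)T] / (σ√T)
   = [ln(75.7606/71.6462) + (0.0290 + 0.5·0.1011²)·2.6314] / (0.1011·√2.6314)
   = [0.055838 + 0.089759] / 0.164000 = 0.887784
d₂ = d₁ − σ√T = 0.887784 − 0.164000 = 0.723784
N(d₁) = 0.812672,  N(d₂) = 0.765401,  e^(−rT) = 0.926528
E₀ = V₀·N(d₁) − D·e^(−rT)·N(d₂)
   = 75.7606·0.812672 − 71.6462·0.926528·0.765401 = 10.759469

E0=10.7595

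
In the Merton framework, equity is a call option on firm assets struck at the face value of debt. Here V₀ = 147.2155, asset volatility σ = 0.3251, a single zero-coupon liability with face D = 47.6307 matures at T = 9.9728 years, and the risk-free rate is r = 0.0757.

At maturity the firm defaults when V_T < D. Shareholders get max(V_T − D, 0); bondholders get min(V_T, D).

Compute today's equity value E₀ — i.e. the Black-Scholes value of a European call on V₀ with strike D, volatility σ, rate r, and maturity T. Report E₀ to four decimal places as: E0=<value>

E0=125.5244

d₁ = [ln(V₀/D) + (r + σ²/2)T] / (σ√T)
   = [ln(147.2155/47.6307) + (0.0757 + 0.5·0.3251²)·9.9728] / (0.3251·√9.9728)
   = [1.128420 + 1.281954] / 1.026657 = 2.347788
d₂ = d₁ − σ√T = 2.347788 − 1.026657 = 1.321130
N(d₁) = 0.990557,  N(d₂) = 0.906771,  e^(−rT) = 0.470038
E₀ = V₀·N(d₁) − D·e^(−rT)·N(d₂)
   = 147.2155·0.990557 − 47.6307·0.470038·0.906771 = 125.524374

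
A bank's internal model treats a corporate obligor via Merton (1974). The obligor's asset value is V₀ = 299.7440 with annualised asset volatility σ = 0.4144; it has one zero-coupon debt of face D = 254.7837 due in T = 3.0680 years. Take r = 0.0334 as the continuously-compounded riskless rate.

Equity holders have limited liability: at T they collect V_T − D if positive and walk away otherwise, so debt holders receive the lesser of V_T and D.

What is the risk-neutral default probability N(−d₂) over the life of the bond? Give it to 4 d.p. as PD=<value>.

PD=0.4991

d₁ = [ln(V₀/D) + (r + σ²/2)T] / (σ√T)
   = [ln(299.7440/254.7837) + (0.0334 + 0.5·0.4144²)·3.0680] / (0.4144·√3.0680)
   = [0.162514 + 0.365901] / 0.725851 = 0.727994
d₂ = d₁ − σ√T = 0.727994 − 0.725851 = 0.002143
risk-neutral PD = N(−d₂) = N(-0.002143) = 0.499145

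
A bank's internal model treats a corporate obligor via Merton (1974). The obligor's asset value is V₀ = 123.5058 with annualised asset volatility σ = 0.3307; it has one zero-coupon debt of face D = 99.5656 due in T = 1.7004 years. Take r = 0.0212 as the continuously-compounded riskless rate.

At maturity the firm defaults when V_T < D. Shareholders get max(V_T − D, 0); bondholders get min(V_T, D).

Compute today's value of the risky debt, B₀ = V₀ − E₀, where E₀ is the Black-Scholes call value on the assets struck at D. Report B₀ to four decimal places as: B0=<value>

d₁ = [ln(V₀/D) + (r + σ²/2)T] / (σ√T)
   = [ln(123.5058/99.5656) + (0.0212 + 0.5·0.3307²)·1.7004] / (0.3307·√1.7004)
   = [0.215471 + 0.129028] / 0.431231 = 0.798876
d₂ = d₁ − σ√T = 0.798876 − 0.431231 = 0.367645
N(d₁) = 0.787819,  N(d₂) = 0.643431,  e^(−rT) = 0.964594
E₀ = V₀·N(d₁) − D·e^(−rT)·N(d₂)
   = 123.5058·0.787819 − 99.5656·0.964594·0.643431 = 35.504858
B₀ = V₀ − E₀ = 123.5058 − 35.504858 = 88.000942

B0=88.0009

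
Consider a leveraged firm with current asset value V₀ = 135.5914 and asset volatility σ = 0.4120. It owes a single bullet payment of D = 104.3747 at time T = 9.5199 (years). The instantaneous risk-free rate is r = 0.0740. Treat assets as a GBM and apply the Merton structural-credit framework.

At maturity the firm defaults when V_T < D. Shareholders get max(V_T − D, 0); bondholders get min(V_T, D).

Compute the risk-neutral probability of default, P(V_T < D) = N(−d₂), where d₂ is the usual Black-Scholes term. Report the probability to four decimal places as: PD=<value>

PD=0.4505

d₁ = [ln(V₀/D) + (r + σ²/2)T] / (σ√T)
   = [ln(135.5914/104.3747) + (0.0740 + 0.5·0.4120²)·9.5199] / (0.4120·√9.5199)
   = [0.261659 + 1.512446] / 1.271199 = 1.395615
d₂ = d₁ − σ√T = 1.395615 − 1.271199 = 0.124417
risk-neutral PD = N(−d₂) = N(-0.124417) = 0.450493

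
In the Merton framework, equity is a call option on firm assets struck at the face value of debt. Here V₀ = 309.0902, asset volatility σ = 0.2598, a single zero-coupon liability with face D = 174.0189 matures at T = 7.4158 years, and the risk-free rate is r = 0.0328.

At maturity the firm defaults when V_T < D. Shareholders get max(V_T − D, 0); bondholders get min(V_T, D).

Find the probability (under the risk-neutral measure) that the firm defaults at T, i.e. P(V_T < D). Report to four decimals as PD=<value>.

d₁ = [ln(V₀/D) + (r + σ²/2)T] / (σ√T)
   = [ln(309.0902/174.0189) + (0.0328 + 0.5·0.2598²)·7.4158] / (0.2598·√7.4158)
   = [0.574469 + 0.493507] / 0.707486 = 1.509536
d₂ = d₁ − σ√T = 1.509536 − 0.707486 = 0.802049
risk-neutral PD = N(−d₂) = N(-0.802049) = 0.211262

PD=0.2113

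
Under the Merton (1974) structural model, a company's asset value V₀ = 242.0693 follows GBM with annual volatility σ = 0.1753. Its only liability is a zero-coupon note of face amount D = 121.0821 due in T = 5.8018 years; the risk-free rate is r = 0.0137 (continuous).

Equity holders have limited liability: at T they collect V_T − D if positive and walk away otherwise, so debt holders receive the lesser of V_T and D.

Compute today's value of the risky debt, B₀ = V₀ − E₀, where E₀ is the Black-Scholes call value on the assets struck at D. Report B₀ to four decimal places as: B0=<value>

B0=110.9242

d₁ = [ln(V₀/D) + (r + σ²/2)T] / (σ√T)
   = [ln(242.0693/121.0821) + (0.0137 + 0.5·0.1753²)·5.8018] / (0.1753·√5.8018)
   = [0.692755 + 0.168630] / 0.422244 = 2.040018
d₂ = d₁ − σ√T = 2.040018 − 0.422244 = 1.617774
N(d₁) = 0.979326,  N(d₂) = 0.947144,  e^(−rT) = 0.923592
E₀ = V₀·N(d₁) − D·e^(−rT)·N(d₂)
   = 242.0693·0.979326 − 121.0821·0.923592·0.947144 = 131.145084
B₀ = V₀ − E₀ = 242.0693 − 131.145084 = 110.924216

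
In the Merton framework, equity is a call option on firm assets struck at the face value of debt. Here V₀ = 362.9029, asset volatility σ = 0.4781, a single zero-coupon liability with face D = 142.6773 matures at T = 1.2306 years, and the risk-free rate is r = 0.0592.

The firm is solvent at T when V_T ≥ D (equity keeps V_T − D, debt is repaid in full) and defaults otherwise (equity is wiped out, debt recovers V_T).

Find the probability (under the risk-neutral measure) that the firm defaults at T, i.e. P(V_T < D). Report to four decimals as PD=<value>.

PD=0.0513

d₁ = [ln(V₀/D) + (r + σ²/2)T] / (σ√T)
   = [ln(362.9029/142.6773) + (0.0592 + 0.5·0.4781²)·1.2306] / (0.4781·√1.2306)
   = [0.933550 + 0.213497] / 0.530368 = 2.162737
d₂ = d₁ − σ√T = 2.162737 − 0.530368 = 1.632370
risk-neutral PD = N(−d₂) = N(-1.632370) = 0.051301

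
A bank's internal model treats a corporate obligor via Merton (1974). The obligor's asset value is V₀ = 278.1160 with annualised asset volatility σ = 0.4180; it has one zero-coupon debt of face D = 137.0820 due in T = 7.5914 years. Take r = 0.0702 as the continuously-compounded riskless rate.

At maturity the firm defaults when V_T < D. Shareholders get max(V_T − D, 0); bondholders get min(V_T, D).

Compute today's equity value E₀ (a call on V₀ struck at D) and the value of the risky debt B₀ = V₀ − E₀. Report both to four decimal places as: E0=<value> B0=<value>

E0=208.7757 B0=69.3403

d₁ = [ln(V₀/D) + (r + σ²/2)T] / (σ√T)
   = [ln(278.1160/137.0820) + (0.0702 + 0.5·0.4180²)·7.5914] / (0.4180·√7.5914)
   = [0.707459 + 1.196116] / 1.151694 = 1.652848
d₂ = d₁ − σ√T = 1.652848 − 1.151694 = 0.501153
N(d₁) = 0.950819,  N(d₂) = 0.691868,  e^(−rT) = 0.586891
E₀ = V₀·N(d₁) − D·e^(−rT)·N(d₂)
   = 278.1160·0.950819 − 137.0820·0.586891·0.691868 = 208.775672
B₀ = V₀ − E₀ = 278.1160 − 208.775672 = 69.340328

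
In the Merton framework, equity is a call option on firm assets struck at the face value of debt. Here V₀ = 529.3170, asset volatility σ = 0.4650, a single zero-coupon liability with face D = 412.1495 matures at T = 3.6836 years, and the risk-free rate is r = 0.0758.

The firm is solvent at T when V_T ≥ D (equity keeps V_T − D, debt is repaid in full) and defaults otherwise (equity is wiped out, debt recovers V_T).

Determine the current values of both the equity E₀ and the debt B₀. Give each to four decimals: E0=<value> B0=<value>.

d₁ = [ln(V₀/D) + (r + σ²/2)T] / (σ√T)
   = [ln(529.3170/412.1495) + (0.0758 + 0.5·0.4650²)·3.6836] / (0.4650·√3.6836)
   = [0.250201 + 0.677460] / 0.892461 = 1.039442
d₂ = d₁ − σ√T = 1.039442 − 0.892461 = 0.146981
N(d₁) = 0.850700,  N(d₂) = 0.558427,  e^(−rT) = 0.756376
E₀ = V₀·N(d₁) − D·e^(−rT)·N(d₂)
   = 529.3170·0.850700 − 412.1495·0.756376·0.558427 = 276.206330
B₀ = V₀ − E₀ = 529.3170 − 276.206330 = 253.110670

E0=276.2063 B0=253.1107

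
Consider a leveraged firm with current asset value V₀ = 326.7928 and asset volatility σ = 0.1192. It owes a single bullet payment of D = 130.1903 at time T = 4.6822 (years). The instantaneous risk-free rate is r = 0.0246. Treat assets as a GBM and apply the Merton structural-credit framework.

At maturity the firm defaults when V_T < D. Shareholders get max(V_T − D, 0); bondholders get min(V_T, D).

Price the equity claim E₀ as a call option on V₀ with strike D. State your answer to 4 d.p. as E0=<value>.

d₁ = [ln(V₀/D) + (r + σ²/2)T] / (σ√T)
   = [ln(326.7928/130.1903) + (0.0246 + 0.5·0.1192²)·4.6822] / (0.1192·√4.6822)
   = [0.920329 + 0.148446] / 0.257930 = 4.143669
d₂ = d₁ − σ√T = 4.143669 − 0.257930 = 3.885740
N(d₁) = 0.999983,  N(d₂) = 0.999949,  e^(−rT) = 0.891204
E₀ = V₀·N(d₁) − D·e^(−rT)·N(d₂)
   = 326.7928·0.999983 − 130.1903·0.891204·0.999949 = 210.767041

E0=210.7670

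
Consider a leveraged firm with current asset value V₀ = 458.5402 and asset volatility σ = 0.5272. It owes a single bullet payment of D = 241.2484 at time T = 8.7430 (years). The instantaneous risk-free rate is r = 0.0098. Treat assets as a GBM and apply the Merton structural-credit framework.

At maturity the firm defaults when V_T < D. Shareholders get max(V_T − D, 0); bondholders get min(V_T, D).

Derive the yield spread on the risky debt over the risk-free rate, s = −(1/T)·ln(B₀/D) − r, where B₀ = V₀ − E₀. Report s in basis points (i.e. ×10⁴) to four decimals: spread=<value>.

spread=589.0734

d₁ = [ln(V₀/D) + (r + σ²/2)T] / (σ√T)
   = [ln(458.5402/241.2484) + (0.0098 + 0.5·0.5272²)·8.7430] / (0.5272·√8.7430)
   = [0.642221 + 1.300695] / 1.558855 = 1.246374
d₂ = d₁ − σ√T = 1.246374 − 1.558855 = -0.312481
N(d₁) = 0.893686,  N(d₂) = 0.377338,  e^(−rT) = 0.917887
E₀ = V₀·N(d₁) − D·e^(−rT)·N(d₂)
   = 458.5402·0.893686 − 241.2484·0.917887·0.377338 = 326.234017
B₀ = V₀ − E₀ = 458.5402 − 326.234017 = 132.306183
spread = −(1/T)·ln(B₀/D) − r = −(1/8.7430)·ln(132.306183/241.2484) − 0.0098 = 0.05890734
in basis points: 0.05890734 × 10⁴ = 589.0734 bp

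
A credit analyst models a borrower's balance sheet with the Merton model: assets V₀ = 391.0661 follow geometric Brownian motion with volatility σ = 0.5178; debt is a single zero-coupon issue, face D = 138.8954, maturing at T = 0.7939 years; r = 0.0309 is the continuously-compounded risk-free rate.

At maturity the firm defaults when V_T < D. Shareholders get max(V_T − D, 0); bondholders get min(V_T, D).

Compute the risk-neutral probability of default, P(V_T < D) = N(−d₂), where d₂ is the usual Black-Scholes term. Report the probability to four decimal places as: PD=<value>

PD=0.0194

d₁ = [ln(V₀/D) + (r + σ²/2)T] / (σ√T)
   = [ln(391.0661/138.8954) + (0.0309 + 0.5·0.5178²)·0.7939] / (0.5178·√0.7939)
   = [1.035155 + 0.130960] / 0.461365 = 2.527533
d₂ = d₁ − σ√T = 2.527533 − 0.461365 = 2.066167
risk-neutral PD = N(−d₂) = N(-2.066167) = 0.019406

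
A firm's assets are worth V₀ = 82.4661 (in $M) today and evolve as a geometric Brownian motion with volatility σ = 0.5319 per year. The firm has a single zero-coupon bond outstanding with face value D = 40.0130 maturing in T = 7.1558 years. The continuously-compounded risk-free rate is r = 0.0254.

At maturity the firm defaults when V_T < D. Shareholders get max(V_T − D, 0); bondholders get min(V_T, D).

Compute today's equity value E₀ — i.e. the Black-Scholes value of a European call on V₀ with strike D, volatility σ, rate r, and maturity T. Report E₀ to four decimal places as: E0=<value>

E0=59.4545

d₁ = [ln(V₀/D) + (r + σ²/2)T] / (σ√T)
   = [ln(82.4661/40.0130) + (0.0254 + 0.5·0.5319²)·7.1558] / (0.5319·√7.1558)
   = [0.723183 + 1.194008] / 1.422850 = 1.347430
d₂ = d₁ − σ√T = 1.347430 − 1.422850 = -0.075420
N(d₁) = 0.911079,  N(d₂) = 0.469940,  e^(−rT) = 0.833804
E₀ = V₀·N(d₁) − D·e^(−rT)·N(d₂)
   = 82.4661·0.911079 − 40.0130·0.833804·0.469940 = 59.454529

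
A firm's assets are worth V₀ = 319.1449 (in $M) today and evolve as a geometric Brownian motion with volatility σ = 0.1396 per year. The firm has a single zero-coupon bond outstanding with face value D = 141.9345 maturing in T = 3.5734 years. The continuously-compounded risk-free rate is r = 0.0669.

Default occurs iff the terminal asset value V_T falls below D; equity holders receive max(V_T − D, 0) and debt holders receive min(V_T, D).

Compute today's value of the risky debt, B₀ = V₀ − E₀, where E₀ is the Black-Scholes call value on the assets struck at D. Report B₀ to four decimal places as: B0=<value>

d₁ = [ln(V₀/D) + (r + σ²/2)T] / (σ√T)
   = [ln(319.1449/141.9345) + (0.0669 + 0.5·0.1396²)·3.5734] / (0.1396·√3.5734)
   = [0.810280 + 0.273880] / 0.263892 = 4.108345
d₂ = d₁ − σ√T = 4.108345 − 0.263892 = 3.844453
N(d₁) = 0.999980,  N(d₂) = 0.999940,  e^(−rT) = 0.787367
E₀ = V₀·N(d₁) − D·e^(−rT)·N(d₂)
   = 319.1449·0.999980 − 141.9345·0.787367·0.999940 = 207.390711
B₀ = V₀ − E₀ = 319.1449 − 207.390711 = 111.754189

B0=111.7542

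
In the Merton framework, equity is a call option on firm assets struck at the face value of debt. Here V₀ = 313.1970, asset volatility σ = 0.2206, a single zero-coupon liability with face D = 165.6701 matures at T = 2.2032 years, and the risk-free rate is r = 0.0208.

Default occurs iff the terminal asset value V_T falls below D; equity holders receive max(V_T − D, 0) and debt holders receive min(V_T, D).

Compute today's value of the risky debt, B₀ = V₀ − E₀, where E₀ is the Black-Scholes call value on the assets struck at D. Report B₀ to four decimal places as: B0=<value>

d₁ = [ln(V₀/D) + (r + σ²/2)T] / (σ√T)
   = [ln(313.1970/165.6701) + (0.0208 + 0.5·0.2206²)·2.2032] / (0.2206·√2.2032)
   = [0.636834 + 0.099435] / 0.327441 = 2.248558
d₂ = d₁ − σ√T = 2.248558 − 0.327441 = 1.921118
N(d₁) = 0.987730,  N(d₂) = 0.972642,  e^(−rT) = 0.955208
E₀ = V₀·N(d₁) − D·e^(−rT)·N(d₂)
   = 313.1970·0.987730 − 165.6701·0.955208·0.972642 = 155.434089
B₀ = V₀ − E₀ = 313.1970 − 155.434089 = 157.762911

B0=157.7629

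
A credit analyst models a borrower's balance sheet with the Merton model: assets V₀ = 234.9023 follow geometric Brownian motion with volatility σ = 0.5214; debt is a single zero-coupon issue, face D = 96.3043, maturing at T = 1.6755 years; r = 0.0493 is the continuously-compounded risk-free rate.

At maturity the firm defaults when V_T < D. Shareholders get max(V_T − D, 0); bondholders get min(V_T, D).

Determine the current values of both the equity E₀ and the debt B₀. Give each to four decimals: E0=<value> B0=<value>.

E0=149.3468 B0=85.5555

d₁ = [ln(V₀/D) + (r + σ²/2)T] / (σ√T)
   = [ln(234.9023/96.3043) + (0.0493 + 0.5·0.5214²)·1.6755] / (0.5214·√1.6755)
   = [0.891657 + 0.310351] / 0.674906 = 1.781001
d₂ = d₁ − σ√T = 1.781001 − 0.674906 = 1.106095
N(d₁) = 0.962544,  N(d₂) = 0.865657,  e^(−rT) = 0.920717
E₀ = V₀·N(d₁) − D·e^(−rT)·N(d₂)
   = 234.9023·0.962544 − 96.3043·0.920717·0.865657 = 149.346760
B₀ = V₀ − E₀ = 234.9023 − 149.346760 = 85.555540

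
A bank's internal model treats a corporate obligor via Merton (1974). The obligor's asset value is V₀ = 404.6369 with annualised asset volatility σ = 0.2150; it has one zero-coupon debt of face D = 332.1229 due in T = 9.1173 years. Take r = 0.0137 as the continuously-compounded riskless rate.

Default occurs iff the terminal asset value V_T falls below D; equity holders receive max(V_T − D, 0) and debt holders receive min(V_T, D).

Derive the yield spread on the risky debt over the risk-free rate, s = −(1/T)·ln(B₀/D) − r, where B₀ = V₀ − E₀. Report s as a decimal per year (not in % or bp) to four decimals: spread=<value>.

spread=0.0175

d₁ = [ln(V₀/D) + (r + σ²/2)T] / (σ√T)
   = [ln(404.6369/332.1229) + (0.0137 + 0.5·0.2150²)·9.1173] / (0.2150·√9.1173)
   = [0.197485 + 0.335631] / 0.649190 = 0.821202
d₂ = d₁ − σ√T = 0.821202 − 0.649190 = 0.172012
N(d₁) = 0.794234,  N(d₂) = 0.568286,  e^(−rT) = 0.882579
E₀ = V₀·N(d₁) − D·e^(−rT)·N(d₂)
   = 404.6369·0.794234 − 332.1229·0.882579·0.568286 = 154.797859
B₀ = V₀ − E₀ = 404.6369 − 154.797859 = 249.839041
spread = −(1/T)·ln(B₀/D) − r = −(1/9.1173)·ln(249.839041/332.1229) − 0.0137 = 0.01752506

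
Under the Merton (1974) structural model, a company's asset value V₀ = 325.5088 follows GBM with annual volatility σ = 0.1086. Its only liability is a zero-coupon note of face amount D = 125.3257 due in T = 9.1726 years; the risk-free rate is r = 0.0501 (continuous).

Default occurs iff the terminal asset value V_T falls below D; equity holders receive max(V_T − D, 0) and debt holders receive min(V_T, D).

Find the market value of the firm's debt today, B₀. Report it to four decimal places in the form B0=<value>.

d₁ = [ln(V₀/D) + (r + σ²/2)T] / (σ√T)
   = [ln(325.5088/125.3257) + (0.0501 + 0.5·0.1086²)·9.1726] / (0.1086·√9.1726)
   = [0.954474 + 0.513638] / 0.328909 = 4.463576
d₂ = d₁ − σ√T = 4.463576 − 0.328909 = 4.134667
N(d₁) = 0.999996,  N(d₂) = 0.999982,  e^(−rT) = 0.631570
E₀ = V₀·N(d₁) − D·e^(−rT)·N(d₂)
   = 325.5088·0.999996 − 125.3257·0.631570·0.999982 = 246.357003
B₀ = V₀ − E₀ = 325.5088 − 246.357003 = 79.151797

B0=79.1518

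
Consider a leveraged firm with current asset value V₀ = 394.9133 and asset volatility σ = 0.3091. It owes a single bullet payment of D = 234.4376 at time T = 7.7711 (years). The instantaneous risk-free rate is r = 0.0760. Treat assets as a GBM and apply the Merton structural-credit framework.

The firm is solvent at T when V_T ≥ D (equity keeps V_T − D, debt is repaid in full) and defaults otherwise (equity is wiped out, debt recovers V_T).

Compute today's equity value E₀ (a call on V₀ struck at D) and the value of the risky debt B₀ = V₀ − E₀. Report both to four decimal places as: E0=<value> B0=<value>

E0=273.5394 B0=121.3739

d₁ = [ln(V₀/D) + (r + σ²/2)T] / (σ√T)
   = [ln(394.9133/234.4376) + (0.0760 + 0.5·0.3091²)·7.7711] / (0.3091·√7.7711)
   = [0.521477 + 0.961840] / 0.861669 = 1.721447
d₂ = d₁ − σ√T = 1.721447 − 0.861669 = 0.859778
N(d₁) = 0.957415,  N(d₂) = 0.805044,  e^(−rT) = 0.553993
E₀ = V₀·N(d₁) − D·e^(−rT)·N(d₂)
   = 394.9133·0.957415 − 234.4376·0.553993·0.805044 = 273.539425
B₀ = V₀ − E₀ = 394.9133 − 273.539425 = 121.373875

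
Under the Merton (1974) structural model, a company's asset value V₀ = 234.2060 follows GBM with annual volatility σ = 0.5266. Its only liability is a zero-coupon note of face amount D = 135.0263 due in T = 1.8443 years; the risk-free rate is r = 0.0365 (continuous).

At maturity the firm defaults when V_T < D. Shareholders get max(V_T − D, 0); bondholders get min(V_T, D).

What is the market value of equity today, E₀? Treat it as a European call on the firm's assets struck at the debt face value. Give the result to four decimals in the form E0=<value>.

d₁ = [ln(V₀/D) + (r + σ²/2)T] / (σ√T)
   = [ln(234.2060/135.0263) + (0.0365 + 0.5·0.5266²)·1.8443] / (0.5266·√1.8443)
   = [0.550731 + 0.323036] / 0.715149 = 1.221798
d₂ = d₁ − σ√T = 1.221798 − 0.715149 = 0.506649
N(d₁) = 0.889108,  N(d₂) = 0.693799,  e^(−rT) = 0.934899
E₀ = V₀·N(d₁) − D·e^(−rT)·N(d₂)
   = 234.2060·0.889108 − 135.0263·0.934899·0.693799 = 120.652015

E0=120.6520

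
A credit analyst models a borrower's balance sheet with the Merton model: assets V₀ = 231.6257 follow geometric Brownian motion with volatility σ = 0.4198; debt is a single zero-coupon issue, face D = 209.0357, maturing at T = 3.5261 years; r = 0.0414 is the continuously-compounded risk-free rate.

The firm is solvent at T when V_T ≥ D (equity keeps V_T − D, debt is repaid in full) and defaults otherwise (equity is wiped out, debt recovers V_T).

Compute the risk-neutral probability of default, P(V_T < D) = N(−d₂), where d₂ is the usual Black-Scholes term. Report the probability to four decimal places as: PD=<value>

d₁ = [ln(V₀/D) + (r + σ²/2)T] / (σ√T)
   = [ln(231.6257/209.0357) + (0.0414 + 0.5·0.4198²)·3.5261] / (0.4198·√3.5261)
   = [0.102618 + 0.456686] / 0.788297 = 0.709510
d₂ = d₁ − σ√T = 0.709510 − 0.788297 = -0.078787
risk-neutral PD = N(−d₂) = N(0.078787) = 0.531399

PD=0.5314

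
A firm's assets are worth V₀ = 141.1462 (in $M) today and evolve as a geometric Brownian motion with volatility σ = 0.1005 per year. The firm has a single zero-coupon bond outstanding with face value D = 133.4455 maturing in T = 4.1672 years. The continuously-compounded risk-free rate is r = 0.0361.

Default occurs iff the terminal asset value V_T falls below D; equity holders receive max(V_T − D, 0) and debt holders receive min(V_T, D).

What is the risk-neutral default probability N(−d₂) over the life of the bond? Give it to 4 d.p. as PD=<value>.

d₁ = [ln(V₀/D) + (r + σ²/2)T] / (σ√T)
   = [ln(141.1462/133.4455) + (0.0361 + 0.5·0.1005²)·4.1672] / (0.1005·√4.1672)
   = [0.056103 + 0.171481] / 0.205158 = 1.109311
d₂ = d₁ − σ√T = 1.109311 − 0.205158 = 0.904153
risk-neutral PD = N(−d₂) = N(-0.904153) = 0.182957

PD=0.1830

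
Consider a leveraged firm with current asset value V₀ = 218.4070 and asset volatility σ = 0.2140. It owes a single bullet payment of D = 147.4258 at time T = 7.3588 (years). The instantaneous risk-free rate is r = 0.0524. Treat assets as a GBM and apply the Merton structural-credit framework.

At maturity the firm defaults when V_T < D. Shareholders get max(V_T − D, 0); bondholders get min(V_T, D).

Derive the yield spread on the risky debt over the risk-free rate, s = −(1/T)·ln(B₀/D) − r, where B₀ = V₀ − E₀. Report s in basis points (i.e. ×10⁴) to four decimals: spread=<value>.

d₁ = [ln(V₀/D) + (r + σ²/2)T] / (σ√T)
   = [ln(218.4070/147.4258) + (0.0524 + 0.5·0.2140²)·7.3588] / (0.2140·√7.3588)
   = [0.393035 + 0.554103] / 0.580520 = 1.631534
d₂ = d₁ − σ√T = 1.631534 − 0.580520 = 1.051014
N(d₁) = 0.948611,  N(d₂) = 0.853374,  e^(−rT) = 0.680042
E₀ = V₀·N(d₁) − D·e^(−rT)·N(d₂)
   = 218.4070·0.948611 − 147.4258·0.680042·0.853374 = 121.627723
B₀ = V₀ − E₀ = 218.4070 − 121.627723 = 96.779277
spread = −(1/T)·ln(B₀/D) − r = −(1/7.3588)·ln(96.779277/147.4258) − 0.0524 = 0.00479575
in basis points: 0.00479575 × 10⁴ = 47.9575 bp

spread=47.9575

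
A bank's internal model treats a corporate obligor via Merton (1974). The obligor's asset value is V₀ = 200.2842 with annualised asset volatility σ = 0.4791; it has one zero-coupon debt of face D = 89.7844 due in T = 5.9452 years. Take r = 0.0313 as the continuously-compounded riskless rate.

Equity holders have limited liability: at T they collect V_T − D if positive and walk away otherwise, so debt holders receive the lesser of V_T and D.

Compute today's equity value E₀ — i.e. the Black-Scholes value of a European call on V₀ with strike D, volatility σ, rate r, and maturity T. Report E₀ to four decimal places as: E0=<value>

d₁ = [ln(V₀/D) + (r + σ²/2)T] / (σ√T)
   = [ln(200.2842/89.7844) + (0.0313 + 0.5·0.4791²)·5.9452] / (0.4791·√5.9452)
   = [0.802326 + 0.868406] / 1.168179 = 1.430202
d₂ = d₁ − σ√T = 1.430202 − 1.168179 = 0.262023
N(d₁) = 0.923670,  N(d₂) = 0.603348,  e^(−rT) = 0.830203
E₀ = V₀·N(d₁) − D·e^(−rT)·N(d₂)
   = 200.2842·0.923670 − 89.7844·0.830203·0.603348 = 140.023455

E0=140.0235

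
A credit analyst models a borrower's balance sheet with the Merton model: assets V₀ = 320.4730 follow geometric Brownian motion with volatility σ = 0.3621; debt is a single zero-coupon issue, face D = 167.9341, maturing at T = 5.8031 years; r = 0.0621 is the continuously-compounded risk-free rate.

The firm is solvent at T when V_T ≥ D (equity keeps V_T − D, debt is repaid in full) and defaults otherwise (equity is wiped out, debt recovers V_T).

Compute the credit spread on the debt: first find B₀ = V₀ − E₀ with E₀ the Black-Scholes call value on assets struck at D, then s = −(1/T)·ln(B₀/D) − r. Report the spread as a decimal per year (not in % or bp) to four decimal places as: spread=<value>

d₁ = [ln(V₀/D) + (r + σ²/2)T] / (σ√T)
   = [ln(320.4730/167.9341) + (0.0621 + 0.5·0.3621²)·5.8031] / (0.3621·√5.8031)
   = [0.646226 + 0.740813] / 0.872285 = 1.590122
d₂ = d₁ − σ√T = 1.590122 − 0.872285 = 0.717836
N(d₁) = 0.944096,  N(d₂) = 0.763571,  e^(−rT) = 0.697416
E₀ = V₀·N(d₁) − D·e^(−rT)·N(d₂)
   = 320.4730·0.944096 − 167.9341·0.697416·0.763571 = 213.127944
B₀ = V₀ − E₀ = 320.4730 − 213.127944 = 107.345056
spread = −(1/T)·ln(B₀/D) − r = −(1/5.8031)·ln(107.345056/167.9341) − 0.0621 = 0.01501795

spread=0.0150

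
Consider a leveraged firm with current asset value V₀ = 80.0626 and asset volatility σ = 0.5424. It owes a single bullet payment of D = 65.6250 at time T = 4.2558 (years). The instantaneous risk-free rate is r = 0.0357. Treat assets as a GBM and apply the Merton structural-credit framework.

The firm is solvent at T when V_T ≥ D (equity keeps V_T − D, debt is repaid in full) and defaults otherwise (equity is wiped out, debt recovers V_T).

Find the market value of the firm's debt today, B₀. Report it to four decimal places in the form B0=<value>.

B0=38.0298

d₁ = [ln(V₀/D) + (r + σ²/2)T] / (σ√T)
   = [ln(80.0626/65.6250) + (0.0357 + 0.5·0.5424²)·4.2558] / (0.5424·√4.2558)
   = [0.198852 + 0.777955] / 1.118949 = 0.872969
d₂ = d₁ − σ√T = 0.872969 − 1.118949 = -0.245980
N(d₁) = 0.808660,  N(d₂) = 0.402849,  e^(−rT) = 0.859047
E₀ = V₀·N(d₁) − D·e^(−rT)·N(d₂)
   = 80.0626·0.808660 − 65.6250·0.859047·0.402849 = 42.032844
B₀ = V₀ − E₀ = 80.0626 − 42.032844 = 38.029756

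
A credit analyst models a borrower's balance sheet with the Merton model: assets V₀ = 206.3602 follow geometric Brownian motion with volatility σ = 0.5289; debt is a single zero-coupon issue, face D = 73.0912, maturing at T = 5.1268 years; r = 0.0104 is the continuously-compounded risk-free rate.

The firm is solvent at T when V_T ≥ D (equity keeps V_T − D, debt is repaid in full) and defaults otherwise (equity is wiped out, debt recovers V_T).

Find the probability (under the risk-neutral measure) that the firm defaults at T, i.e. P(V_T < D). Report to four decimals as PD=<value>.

PD=0.3774

d₁ = [ln(V₀/D) + (r + σ²/2)T] / (σ√T)
   = [ln(206.3602/73.0912) + (0.0104 + 0.5·0.5289²)·5.1268] / (0.5289·√5.1268)
   = [1.037915 + 0.770392] / 1.197559 = 1.509995
d₂ = d₁ − σ√T = 1.509995 − 1.197559 = 0.312436
risk-neutral PD = N(−d₂) = N(-0.312436) = 0.377355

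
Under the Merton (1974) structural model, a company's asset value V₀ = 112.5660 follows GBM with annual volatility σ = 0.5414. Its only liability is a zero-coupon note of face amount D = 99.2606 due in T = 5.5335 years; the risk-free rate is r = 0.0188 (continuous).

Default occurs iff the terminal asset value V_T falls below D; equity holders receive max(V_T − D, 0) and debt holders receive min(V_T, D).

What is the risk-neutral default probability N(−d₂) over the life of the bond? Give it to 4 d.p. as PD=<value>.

PD=0.6759

d₁ = [ln(V₀/D) + (r + σ²/2)T] / (σ√T)
   = [ln(112.5660/99.2606) + (0.0188 + 0.5·0.5414²)·5.5335] / (0.5414·√5.5335)
   = [0.125791 + 0.915003] / 1.273556 = 0.817234
d₂ = d₁ − σ√T = 0.817234 − 1.273556 = -0.456322
risk-neutral PD = N(−d₂) = N(0.456322) = 0.675921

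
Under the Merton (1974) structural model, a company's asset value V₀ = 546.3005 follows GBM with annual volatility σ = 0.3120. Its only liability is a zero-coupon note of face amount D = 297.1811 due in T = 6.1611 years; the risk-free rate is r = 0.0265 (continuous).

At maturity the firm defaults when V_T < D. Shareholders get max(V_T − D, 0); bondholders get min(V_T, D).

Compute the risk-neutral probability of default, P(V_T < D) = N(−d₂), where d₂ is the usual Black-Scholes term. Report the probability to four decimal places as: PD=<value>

PD=0.2710

d₁ = [ln(V₀/D) + (r + σ²/2)T] / (σ√T)
   = [ln(546.3005/297.1811) + (0.0265 + 0.5·0.3120²)·6.1611] / (0.3120·√6.1611)
   = [0.608827 + 0.463142] / 0.774433 = 1.384200
d₂ = d₁ − σ√T = 1.384200 − 0.774433 = 0.609767
risk-neutral PD = N(−d₂) = N(-0.609767) = 0.271008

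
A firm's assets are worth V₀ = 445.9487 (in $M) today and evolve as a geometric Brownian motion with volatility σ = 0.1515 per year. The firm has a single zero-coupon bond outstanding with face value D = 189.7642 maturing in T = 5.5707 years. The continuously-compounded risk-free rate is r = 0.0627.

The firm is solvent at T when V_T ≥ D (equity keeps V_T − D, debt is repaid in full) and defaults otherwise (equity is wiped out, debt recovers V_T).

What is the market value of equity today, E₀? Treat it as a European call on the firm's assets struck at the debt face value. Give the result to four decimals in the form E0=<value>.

d₁ = [ln(V₀/D) + (r + σ²/2)T] / (σ√T)
   = [ln(445.9487/189.7642) + (0.0627 + 0.5·0.1515²)·5.5707] / (0.1515·√5.5707)
   = [0.854422 + 0.413213] / 0.357575 = 3.545084
d₂ = d₁ − σ√T = 3.545084 − 0.357575 = 3.187509
N(d₁) = 0.999804,  N(d₂) = 0.999282,  e^(−rT) = 0.705194
E₀ = V₀·N(d₁) − D·e^(−rT)·N(d₂)
   = 445.9487·0.999804 − 189.7642·0.705194·0.999282 = 312.136703

E0=312.1367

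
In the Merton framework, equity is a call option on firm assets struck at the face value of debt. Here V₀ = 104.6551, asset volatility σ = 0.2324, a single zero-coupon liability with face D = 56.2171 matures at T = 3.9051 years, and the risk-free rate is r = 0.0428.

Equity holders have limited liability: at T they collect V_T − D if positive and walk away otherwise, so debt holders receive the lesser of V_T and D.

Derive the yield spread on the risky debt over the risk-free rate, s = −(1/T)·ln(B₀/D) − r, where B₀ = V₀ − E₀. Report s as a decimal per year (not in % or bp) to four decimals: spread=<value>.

d₁ = [ln(V₀/D) + (r + σ²/2)T] / (σ√T)
   = [ln(104.6551/56.2171) + (0.0428 + 0.5·0.2324²)·3.9051] / (0.2324·√3.9051)
   = [0.621449 + 0.272595] / 0.459253 = 1.946735
d₂ = d₁ − σ√T = 1.946735 − 0.459253 = 1.487482
N(d₁) = 0.974217,  N(d₂) = 0.931556,  e^(−rT) = 0.846083
E₀ = V₀·N(d₁) − D·e^(−rT)·N(d₂)
   = 104.6551·0.974217 − 56.2171·0.846083·0.931556 = 57.647923
B₀ = V₀ − E₀ = 104.6551 − 57.647923 = 47.007177
spread = −(1/T)·ln(B₀/D) − r = −(1/3.9051)·ln(47.007177/56.2171) − 0.0428 = 0.00301718

spread=0.0030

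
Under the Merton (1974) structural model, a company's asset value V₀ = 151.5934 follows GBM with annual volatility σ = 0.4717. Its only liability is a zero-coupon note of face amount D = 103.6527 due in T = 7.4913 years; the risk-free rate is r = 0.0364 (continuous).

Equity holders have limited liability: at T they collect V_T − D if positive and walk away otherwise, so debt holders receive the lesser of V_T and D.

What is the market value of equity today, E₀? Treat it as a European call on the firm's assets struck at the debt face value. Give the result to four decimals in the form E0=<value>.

d₁ = [ln(V₀/D) + (r + σ²/2)T] / (σ√T)
   = [ln(151.5934/103.6527) + (0.0364 + 0.5·0.4717²)·7.4913] / (0.4717·√7.4913)
   = [0.380156 + 1.106094] / 1.291054 = 1.151191
d₂ = d₁ − σ√T = 1.151191 − 1.291054 = -0.139863
N(d₁) = 0.875173,  N(d₂) = 0.444384,  e^(−rT) = 0.761334
E₀ = V₀·N(d₁) − D·e^(−rT)·N(d₂)
   = 151.5934·0.875173 − 103.6527·0.761334·0.444384 = 97.602216

E0=97.6022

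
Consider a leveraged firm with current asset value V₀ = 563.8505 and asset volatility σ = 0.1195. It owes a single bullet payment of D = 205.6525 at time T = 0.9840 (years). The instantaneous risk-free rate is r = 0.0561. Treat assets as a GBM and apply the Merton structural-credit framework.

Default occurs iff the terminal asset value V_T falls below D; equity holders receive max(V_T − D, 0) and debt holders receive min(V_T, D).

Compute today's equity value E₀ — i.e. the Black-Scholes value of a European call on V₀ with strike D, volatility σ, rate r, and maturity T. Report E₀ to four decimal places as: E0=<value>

E0=369.2429

d₁ = [ln(V₀/D) + (r + σ²/2)T] / (σ√T)
   = [ln(563.8505/205.6525) + (0.0561 + 0.5·0.1195²)·0.9840] / (0.1195·√0.9840)
   = [1.008601 + 0.062228] / 0.118540 = 9.033476
d₂ = d₁ − σ√T = 9.033476 − 0.118540 = 8.914936
N(d₁) = 1.000000,  N(d₂) = 1.000000,  e^(−rT) = 0.946294
E₀ = V₀·N(d₁) − D·e^(−rT)·N(d₂)
   = 563.8505·1.000000 − 205.6525·0.946294·1.000000 = 369.242856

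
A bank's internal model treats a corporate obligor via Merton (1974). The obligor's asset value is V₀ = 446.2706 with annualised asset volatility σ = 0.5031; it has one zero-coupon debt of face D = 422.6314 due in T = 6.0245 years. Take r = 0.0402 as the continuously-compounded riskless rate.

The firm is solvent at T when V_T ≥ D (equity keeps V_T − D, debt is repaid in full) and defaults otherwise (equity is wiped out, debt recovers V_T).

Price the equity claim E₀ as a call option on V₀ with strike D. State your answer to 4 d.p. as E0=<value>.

d₁ = [ln(V₀/D) + (r + σ²/2)T] / (σ√T)
   = [ln(446.2706/422.6314) + (0.0402 + 0.5·0.5031²)·6.0245] / (0.5031·√6.0245)
   = [0.054425 + 1.004614] / 1.234852 = 0.857625
d₂ = d₁ − σ√T = 0.857625 − 1.234852 = -0.377227
N(d₁) = 0.804450,  N(d₂) = 0.353002,  e^(−rT) = 0.784911
E₀ = V₀·N(d₁) − D·e^(−rT)·N(d₂)
   = 446.2706·0.804450 − 422.6314·0.784911·0.353002 = 241.901633

E0=241.9016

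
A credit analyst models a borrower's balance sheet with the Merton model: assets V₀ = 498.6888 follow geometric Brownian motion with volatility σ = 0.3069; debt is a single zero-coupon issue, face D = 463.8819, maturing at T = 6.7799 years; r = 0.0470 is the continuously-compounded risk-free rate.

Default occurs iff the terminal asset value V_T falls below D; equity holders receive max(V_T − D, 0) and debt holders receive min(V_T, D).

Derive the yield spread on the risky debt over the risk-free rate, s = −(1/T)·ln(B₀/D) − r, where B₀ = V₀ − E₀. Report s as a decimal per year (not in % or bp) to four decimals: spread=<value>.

spread=0.0307

d₁ = [ln(V₀/D) + (r + σ²/2)T] / (σ√T)
   = [ln(498.6888/463.8819) + (0.0470 + 0.5·0.3069²)·6.7799] / (0.3069·√6.7799)
   = [0.072352 + 0.637947] / 0.799114 = 0.888858
d₂ = d₁ − σ√T = 0.888858 − 0.799114 = 0.089745
N(d₁) = 0.812960,  N(d₂) = 0.535755,  e^(−rT) = 0.727126
E₀ = V₀·N(d₁) − D·e^(−rT)·N(d₂)
   = 498.6888·0.812960 − 463.8819·0.727126·0.535755 = 224.703741
B₀ = V₀ − E₀ = 498.6888 − 224.703741 = 273.985059
spread = −(1/T)·ln(B₀/D) − r = −(1/6.7799)·ln(273.985059/463.8819) − 0.0470 = 0.03066433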